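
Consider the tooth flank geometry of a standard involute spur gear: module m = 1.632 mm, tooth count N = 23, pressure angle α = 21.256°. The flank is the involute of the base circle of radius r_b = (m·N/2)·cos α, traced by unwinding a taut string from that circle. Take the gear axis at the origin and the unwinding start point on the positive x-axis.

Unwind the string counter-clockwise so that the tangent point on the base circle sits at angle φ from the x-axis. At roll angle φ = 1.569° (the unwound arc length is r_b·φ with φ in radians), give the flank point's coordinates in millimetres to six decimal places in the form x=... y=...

x=17.497768 y=0.000120

pitch radius r_p = m·N/2 = 1.632·23/2 = 18.768000
base radius r_b = r_p·cos α = 18.768000·cos 21.256° = 17.491211
roll angle φ = 1.569° = 0.02738422 rad
x = r_b·(cos φ + φ·sin φ) = 17.491211·(0.99962508 + 0.02738422·0.02738079) = 17.497768
y = r_b·(sin φ − φ·cos φ) = 17.491211·(0.02738079 − 0.02738422·0.99962508) = 0.000120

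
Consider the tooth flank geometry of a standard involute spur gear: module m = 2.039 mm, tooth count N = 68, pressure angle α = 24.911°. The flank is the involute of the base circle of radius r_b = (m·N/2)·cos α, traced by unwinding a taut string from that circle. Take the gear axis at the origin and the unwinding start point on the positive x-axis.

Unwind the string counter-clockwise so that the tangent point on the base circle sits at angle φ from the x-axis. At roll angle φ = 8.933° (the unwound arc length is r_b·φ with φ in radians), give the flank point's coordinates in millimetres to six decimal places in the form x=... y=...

x=63.635687 y=0.079238

pitch radius r_p = m·N/2 = 2.039·68/2 = 69.326000
base radius r_b = r_p·cos α = 69.326000·cos 24.911° = 62.876128
roll angle φ = 8.933° = 0.15591026 rad
x = r_b·(cos φ + φ·sin φ) = 62.876128·(0.98787060 + 0.15591026·0.15527938) = 63.635687
y = r_b·(sin φ − φ·cos φ) = 62.876128·(0.15527938 − 0.15591026·0.98787060) = 0.079238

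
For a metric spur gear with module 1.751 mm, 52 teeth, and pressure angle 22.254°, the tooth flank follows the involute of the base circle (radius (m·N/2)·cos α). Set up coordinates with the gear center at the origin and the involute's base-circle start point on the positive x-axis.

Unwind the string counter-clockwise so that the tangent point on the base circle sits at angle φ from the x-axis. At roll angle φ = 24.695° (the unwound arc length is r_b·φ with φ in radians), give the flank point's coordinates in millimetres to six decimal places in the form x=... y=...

pitch radius r_p = m·N/2 = 1.751·52/2 = 45.526000
base radius r_b = r_p·cos α = 45.526000·cos 22.254° = 42.134953
roll angle φ = 24.695° = 0.43100906 rad
x = r_b·(cos φ + φ·sin φ) = 42.134953·(0.90854464 + 0.43100906·0.41778779) = 45.868741
y = r_b·(sin φ − φ·cos φ) = 42.134953·(0.41778779 − 0.43100906·0.90854464) = 1.103802

x=45.868741 y=1.103802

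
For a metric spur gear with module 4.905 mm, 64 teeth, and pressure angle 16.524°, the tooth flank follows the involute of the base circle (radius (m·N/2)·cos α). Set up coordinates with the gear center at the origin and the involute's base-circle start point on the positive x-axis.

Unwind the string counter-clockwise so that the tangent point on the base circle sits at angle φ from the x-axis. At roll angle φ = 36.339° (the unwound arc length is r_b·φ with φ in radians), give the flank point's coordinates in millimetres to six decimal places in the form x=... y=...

x=177.766566 y=12.289395

pitch radius r_p = m·N/2 = 4.905·64/2 = 156.960000
base radius r_b = r_p·cos α = 156.960000·cos 16.524° = 150.477659
roll angle φ = 36.339° = 0.63423520 rad
x = r_b·(cos φ + φ·sin φ) = 150.477659·(0.80552512 + 0.63423520·0.59256162) = 177.766566
y = r_b·(sin φ − φ·cos φ) = 150.477659·(0.59256162 − 0.63423520·0.80552512) = 12.289395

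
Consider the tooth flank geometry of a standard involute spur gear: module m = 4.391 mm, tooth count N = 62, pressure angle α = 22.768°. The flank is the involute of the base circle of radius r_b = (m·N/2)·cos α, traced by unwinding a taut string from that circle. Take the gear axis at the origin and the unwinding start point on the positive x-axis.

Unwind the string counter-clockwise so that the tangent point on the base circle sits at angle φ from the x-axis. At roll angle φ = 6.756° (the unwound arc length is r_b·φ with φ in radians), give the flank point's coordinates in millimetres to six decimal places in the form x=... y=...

pitch radius r_p = m·N/2 = 4.391·62/2 = 136.121000
base radius r_b = r_p·cos α = 136.121000·cos 22.768° = 125.514375
roll angle φ = 6.756° = 0.11791444 rad
x = r_b·(cos φ + φ·sin φ) = 125.514375·(0.99305614 + 0.11791444·0.11764139) = 126.383909
y = r_b·(sin φ − φ·cos φ) = 125.514375·(0.11764139 − 0.11791444·0.99305614) = 0.068497

x=126.383909 y=0.068497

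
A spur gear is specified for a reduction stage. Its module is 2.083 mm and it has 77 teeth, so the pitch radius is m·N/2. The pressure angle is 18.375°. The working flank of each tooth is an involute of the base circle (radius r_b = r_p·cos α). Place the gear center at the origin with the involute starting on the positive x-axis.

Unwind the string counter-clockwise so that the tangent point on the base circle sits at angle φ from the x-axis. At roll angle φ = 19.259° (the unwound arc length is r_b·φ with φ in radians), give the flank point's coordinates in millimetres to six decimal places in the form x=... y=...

pitch radius r_p = m·N/2 = 2.083·77/2 = 80.195500
base radius r_b = r_p·cos α = 80.195500·cos 18.375° = 76.106624
roll angle φ = 19.259° = 0.33613296 rad
x = r_b·(cos φ + φ·sin φ) = 76.106624·(0.94403722 + 0.33613296·0.32983894) = 80.285407
y = r_b·(sin φ − φ·cos φ) = 76.106624·(0.32983894 − 0.33613296·0.94403722) = 0.952620

x=80.285407 y=0.952620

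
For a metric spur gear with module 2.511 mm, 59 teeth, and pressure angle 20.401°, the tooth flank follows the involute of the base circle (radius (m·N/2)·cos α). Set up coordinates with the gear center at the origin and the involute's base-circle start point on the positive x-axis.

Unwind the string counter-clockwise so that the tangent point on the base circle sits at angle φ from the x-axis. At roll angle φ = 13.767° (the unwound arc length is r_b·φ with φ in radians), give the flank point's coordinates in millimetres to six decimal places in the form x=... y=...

pitch radius r_p = m·N/2 = 2.511·59/2 = 74.074500
base radius r_b = r_p·cos α = 74.074500·cos 20.401° = 69.428244
roll angle φ = 13.767° = 0.24027948 rad
x = r_b·(cos φ + φ·sin φ) = 69.428244·(0.97127150 + 0.24027948·0.23797408) = 71.403602
y = r_b·(sin φ − φ·cos φ) = 69.428244·(0.23797408 − 0.24027948·0.97127150) = 0.319195

x=71.403602 y=0.319195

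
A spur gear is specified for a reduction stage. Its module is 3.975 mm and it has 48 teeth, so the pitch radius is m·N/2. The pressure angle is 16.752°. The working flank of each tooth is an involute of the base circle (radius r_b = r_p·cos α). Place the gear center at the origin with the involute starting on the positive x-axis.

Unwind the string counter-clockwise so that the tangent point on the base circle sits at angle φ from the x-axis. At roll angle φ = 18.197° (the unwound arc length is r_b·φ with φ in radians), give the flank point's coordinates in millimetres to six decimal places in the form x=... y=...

pitch radius r_p = m·N/2 = 3.975·48/2 = 95.400000
base radius r_b = r_p·cos α = 95.400000·cos 16.752° = 91.351348
roll angle φ = 18.197° = 0.31759756 rad
x = r_b·(cos φ + φ·sin φ) = 91.351348·(0.94998840 + 0.31759756·0.31228518) = 95.843040
y = r_b·(sin φ − φ·cos φ) = 91.351348·(0.31228518 − 0.31759756·0.94998840) = 0.965691

x=95.843040 y=0.965691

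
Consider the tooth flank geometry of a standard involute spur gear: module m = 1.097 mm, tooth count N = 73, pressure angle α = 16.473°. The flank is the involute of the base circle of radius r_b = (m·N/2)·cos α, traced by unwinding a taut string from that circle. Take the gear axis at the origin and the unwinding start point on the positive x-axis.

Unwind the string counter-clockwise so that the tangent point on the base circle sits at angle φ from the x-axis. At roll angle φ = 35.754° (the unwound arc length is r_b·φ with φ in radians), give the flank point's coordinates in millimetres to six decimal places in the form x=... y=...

pitch radius r_p = m·N/2 = 1.097·73/2 = 40.040500
base radius r_b = r_p·cos α = 40.040500·cos 16.473° = 38.396976
roll angle φ = 35.754° = 0.62402502 rad
x = r_b·(cos φ + φ·sin φ) = 38.396976·(0.81153319 + 0.62402502·0.58430632) = 45.160794
y = r_b·(sin φ − φ·cos φ) = 38.396976·(0.58430632 − 0.62402502·0.81153319) = 2.990714

x=45.160794 y=2.990714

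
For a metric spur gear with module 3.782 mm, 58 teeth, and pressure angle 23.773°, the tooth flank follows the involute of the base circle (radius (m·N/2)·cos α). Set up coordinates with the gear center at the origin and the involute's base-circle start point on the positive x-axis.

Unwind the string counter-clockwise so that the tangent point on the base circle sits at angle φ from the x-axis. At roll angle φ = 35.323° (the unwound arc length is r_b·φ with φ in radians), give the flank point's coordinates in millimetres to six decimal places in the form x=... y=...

x=117.671700 y=7.545676

pitch radius r_p = m·N/2 = 3.782·58/2 = 109.678000
base radius r_b = r_p·cos α = 109.678000·cos 23.773° = 100.371792
roll angle φ = 35.323° = 0.61650265 rad
x = r_b·(cos φ + φ·sin φ) = 100.371792·(0.81590556 + 0.61650265·0.57818520) = 117.671700
y = r_b·(sin φ − φ·cos φ) = 100.371792·(0.57818520 − 0.61650265·0.81590556) = 7.545676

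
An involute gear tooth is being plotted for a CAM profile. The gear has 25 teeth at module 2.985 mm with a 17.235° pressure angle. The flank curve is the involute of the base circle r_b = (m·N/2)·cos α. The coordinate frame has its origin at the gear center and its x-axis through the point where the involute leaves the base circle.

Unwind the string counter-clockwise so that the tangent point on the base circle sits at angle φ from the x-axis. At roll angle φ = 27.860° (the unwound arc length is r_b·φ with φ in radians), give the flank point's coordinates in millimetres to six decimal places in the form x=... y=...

x=39.604279 y=1.333684

pitch radius r_p = m·N/2 = 2.985·25/2 = 37.312500
base radius r_b = r_p·cos α = 37.312500·cos 17.235° = 35.637077
roll angle φ = 27.860° = 0.48624873 rad
x = r_b·(cos φ + φ·sin φ) = 35.637077·(0.88409209 + 0.48624873·0.46731272) = 39.604279
y = r_b·(sin φ − φ·cos φ) = 35.637077·(0.46731272 − 0.48624873·0.88409209) = 1.333684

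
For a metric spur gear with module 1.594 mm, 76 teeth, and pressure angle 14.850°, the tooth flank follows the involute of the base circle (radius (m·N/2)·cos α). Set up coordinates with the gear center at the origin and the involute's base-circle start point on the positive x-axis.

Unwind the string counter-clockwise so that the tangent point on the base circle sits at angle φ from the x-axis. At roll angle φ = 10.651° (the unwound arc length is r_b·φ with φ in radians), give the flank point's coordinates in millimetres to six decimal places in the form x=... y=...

x=59.551814 y=0.124939

pitch radius r_p = m·N/2 = 1.594·76/2 = 60.572000
base radius r_b = r_p·cos α = 60.572000·cos 14.850° = 58.548901
roll angle φ = 10.651° = 0.18589502 rad
x = r_b·(cos φ + φ·sin φ) = 58.548901·(0.98277122 + 0.18589502·0.18482621) = 59.551814
y = r_b·(sin φ − φ·cos φ) = 58.548901·(0.18482621 − 0.18589502·0.98277122) = 0.124939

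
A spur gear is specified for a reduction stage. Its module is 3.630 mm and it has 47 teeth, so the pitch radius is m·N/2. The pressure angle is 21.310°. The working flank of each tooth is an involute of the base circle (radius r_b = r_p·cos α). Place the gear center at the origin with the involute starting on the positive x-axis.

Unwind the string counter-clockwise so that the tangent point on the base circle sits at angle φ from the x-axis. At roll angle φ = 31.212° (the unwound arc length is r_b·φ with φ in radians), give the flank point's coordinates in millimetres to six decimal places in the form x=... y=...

x=90.403928 y=4.156708

pitch radius r_p = m·N/2 = 3.630·47/2 = 85.305000
base radius r_b = r_p·cos α = 85.305000·cos 21.310° = 79.472511
roll angle φ = 31.212° = 0.54475217 rad
x = r_b·(cos φ + φ·sin φ) = 79.472511·(0.85525575 + 0.54475217·0.51820615) = 90.403928
y = r_b·(sin φ − φ·cos φ) = 79.472511·(0.51820615 − 0.54475217·0.85525575) = 4.156708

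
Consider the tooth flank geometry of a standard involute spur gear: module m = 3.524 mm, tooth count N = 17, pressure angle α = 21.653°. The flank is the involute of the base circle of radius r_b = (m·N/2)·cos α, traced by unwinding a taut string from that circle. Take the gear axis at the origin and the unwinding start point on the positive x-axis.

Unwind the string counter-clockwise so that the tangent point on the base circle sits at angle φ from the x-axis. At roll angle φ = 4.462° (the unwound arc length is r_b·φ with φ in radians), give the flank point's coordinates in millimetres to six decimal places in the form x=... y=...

x=27.924607 y=0.004380

pitch radius r_p = m·N/2 = 3.524·17/2 = 29.954000
base radius r_b = r_p·cos α = 29.954000·cos 21.653° = 27.840313
roll angle φ = 4.462° = 0.07787659 rad
x = r_b·(cos φ + φ·sin φ) = 27.840313·(0.99696915 + 0.07787659·0.07779790) = 27.924607
y = r_b·(sin φ − φ·cos φ) = 27.840313·(0.07779790 − 0.07787659·0.99696915) = 0.004380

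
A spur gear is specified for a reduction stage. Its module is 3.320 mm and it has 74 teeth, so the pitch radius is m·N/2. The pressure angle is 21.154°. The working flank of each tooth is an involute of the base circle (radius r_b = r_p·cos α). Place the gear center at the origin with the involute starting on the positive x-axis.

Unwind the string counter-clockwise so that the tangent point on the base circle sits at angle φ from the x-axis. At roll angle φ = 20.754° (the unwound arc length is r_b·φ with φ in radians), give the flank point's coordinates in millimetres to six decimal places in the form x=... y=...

pitch radius r_p = m·N/2 = 3.320·74/2 = 122.840000
base radius r_b = r_p·cos α = 122.840000·cos 21.154° = 114.562283
roll angle φ = 20.754° = 0.36222563 rad
x = r_b·(cos φ + φ·sin φ) = 114.562283·(0.93511047 + 0.36222563·0.35435632) = 121.833255
y = r_b·(sin φ − φ·cos φ) = 114.562283·(0.35435632 − 0.36222563·0.93511047) = 1.791220

x=121.833255 y=1.791220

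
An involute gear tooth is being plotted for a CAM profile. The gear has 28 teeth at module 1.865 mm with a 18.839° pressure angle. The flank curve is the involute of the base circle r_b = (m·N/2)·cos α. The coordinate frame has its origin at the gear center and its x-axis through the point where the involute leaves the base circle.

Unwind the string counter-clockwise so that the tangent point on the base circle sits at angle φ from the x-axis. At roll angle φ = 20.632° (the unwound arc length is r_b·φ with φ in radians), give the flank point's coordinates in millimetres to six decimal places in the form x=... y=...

x=26.261863 y=0.379654

pitch radius r_p = m·N/2 = 1.865·28/2 = 26.110000
base radius r_b = r_p·cos α = 26.110000·cos 18.839° = 24.711279
roll angle φ = 20.632° = 0.36009633 rad
x = r_b·(cos φ + φ·sin φ) = 24.711279·(0.93586288 + 0.36009633·0.35236439) = 26.261863
y = r_b·(sin φ − φ·cos φ) = 24.711279·(0.35236439 − 0.36009633·0.93586288) = 0.379654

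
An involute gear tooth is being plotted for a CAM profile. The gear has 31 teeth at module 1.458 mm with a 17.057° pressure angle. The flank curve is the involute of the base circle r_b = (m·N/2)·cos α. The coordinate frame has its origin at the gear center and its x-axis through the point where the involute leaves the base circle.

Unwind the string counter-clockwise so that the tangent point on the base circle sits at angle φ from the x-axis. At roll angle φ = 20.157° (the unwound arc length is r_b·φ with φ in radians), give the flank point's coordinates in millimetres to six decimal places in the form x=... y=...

pitch radius r_p = m·N/2 = 1.458·31/2 = 22.599000
base radius r_b = r_p·cos α = 22.599000·cos 17.057° = 21.604947
roll angle φ = 20.157° = 0.35180602 rad
x = r_b·(cos φ + φ·sin φ) = 21.604947·(0.93875190 + 0.35180602·0.34459377) = 22.900857
y = r_b·(sin φ − φ·cos φ) = 21.604947·(0.34459377 − 0.35180602·0.93875190) = 0.309711

x=22.900857 y=0.309711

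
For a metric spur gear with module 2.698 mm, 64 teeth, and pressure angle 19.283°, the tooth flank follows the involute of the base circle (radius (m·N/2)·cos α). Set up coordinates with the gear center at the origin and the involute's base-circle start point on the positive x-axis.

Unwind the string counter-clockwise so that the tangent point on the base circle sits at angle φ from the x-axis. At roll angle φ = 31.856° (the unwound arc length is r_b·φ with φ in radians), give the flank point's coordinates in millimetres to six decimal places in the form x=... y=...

pitch radius r_p = m·N/2 = 2.698·64/2 = 86.336000
base radius r_b = r_p·cos α = 86.336000·cos 19.283° = 81.492462
roll angle φ = 31.856° = 0.55599209 rad
x = r_b·(cos φ + φ·sin φ) = 81.492462·(0.84937725 + 0.55599209·0.52778622) = 93.131395
y = r_b·(sin φ − φ·cos φ) = 81.492462·(0.52778622 − 0.55599209·0.84937725) = 4.526025

x=93.131395 y=4.526025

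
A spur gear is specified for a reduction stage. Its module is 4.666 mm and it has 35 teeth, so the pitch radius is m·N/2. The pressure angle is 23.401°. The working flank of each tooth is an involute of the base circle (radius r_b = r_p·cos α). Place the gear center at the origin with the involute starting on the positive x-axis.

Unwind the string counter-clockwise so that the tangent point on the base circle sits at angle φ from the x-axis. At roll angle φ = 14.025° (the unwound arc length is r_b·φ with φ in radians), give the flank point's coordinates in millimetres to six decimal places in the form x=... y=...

x=77.150273 y=0.364184

pitch radius r_p = m·N/2 = 4.666·35/2 = 81.655000
base radius r_b = r_p·cos α = 81.655000·cos 23.401° = 74.938688
roll angle φ = 14.025° = 0.24478243 rad
x = r_b·(cos φ + φ·sin φ) = 74.938688·(0.97019008 + 0.24478243·0.24234524) = 77.150273
y = r_b·(sin φ − φ·cos φ) = 74.938688·(0.24234524 − 0.24478243·0.97019008) = 0.364184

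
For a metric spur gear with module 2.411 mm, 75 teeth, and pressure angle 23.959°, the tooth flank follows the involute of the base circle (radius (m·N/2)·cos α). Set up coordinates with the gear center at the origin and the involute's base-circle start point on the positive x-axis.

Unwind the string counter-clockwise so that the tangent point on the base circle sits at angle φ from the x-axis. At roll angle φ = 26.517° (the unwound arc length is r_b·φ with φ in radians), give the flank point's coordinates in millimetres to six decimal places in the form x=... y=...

x=91.002525 y=2.672083

pitch radius r_p = m·N/2 = 2.411·75/2 = 90.412500
base radius r_b = r_p·cos α = 90.412500·cos 23.959° = 82.622223
roll angle φ = 26.517° = 0.46280896 rad
x = r_b·(cos φ + φ·sin φ) = 82.622223·(0.89480193 + 0.46280896·0.44646333) = 91.002525
y = r_b·(sin φ − φ·cos φ) = 82.622223·(0.44646333 − 0.46280896·0.89480193) = 2.672083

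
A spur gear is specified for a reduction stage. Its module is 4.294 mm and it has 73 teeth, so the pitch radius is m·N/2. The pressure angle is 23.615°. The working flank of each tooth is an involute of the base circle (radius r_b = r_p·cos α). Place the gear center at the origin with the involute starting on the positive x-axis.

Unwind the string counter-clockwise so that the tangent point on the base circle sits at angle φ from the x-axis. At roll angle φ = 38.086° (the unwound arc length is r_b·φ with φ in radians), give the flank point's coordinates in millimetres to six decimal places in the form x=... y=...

x=171.913315 y=13.448290

pitch radius r_p = m·N/2 = 4.294·73/2 = 156.731000
base radius r_b = r_p·cos α = 156.731000·cos 23.615° = 143.606015
roll angle φ = 38.086° = 0.66472610 rad
x = r_b·(cos φ + φ·sin φ) = 143.606015·(0.78708577 + 0.66472610·0.61684357) = 171.913315
y = r_b·(sin φ − φ·cos φ) = 143.606015·(0.61684357 − 0.66472610·0.78708577) = 13.448290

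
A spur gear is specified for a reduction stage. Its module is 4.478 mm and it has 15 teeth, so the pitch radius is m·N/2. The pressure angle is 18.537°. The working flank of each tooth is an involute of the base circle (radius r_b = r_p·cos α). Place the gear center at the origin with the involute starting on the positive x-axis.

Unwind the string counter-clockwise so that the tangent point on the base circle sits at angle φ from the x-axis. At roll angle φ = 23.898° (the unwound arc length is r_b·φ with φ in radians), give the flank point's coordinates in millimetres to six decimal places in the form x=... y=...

pitch radius r_p = m·N/2 = 4.478·15/2 = 33.585000
base radius r_b = r_p·cos α = 33.585000·cos 18.537° = 31.842562
roll angle φ = 23.898° = 0.41709878 rad
x = r_b·(cos φ + φ·sin φ) = 31.842562·(0.91426810 + 0.41709878·0.40510967) = 34.493100
y = r_b·(sin φ − φ·cos φ) = 31.842562·(0.40510967 − 0.41709878·0.91426810) = 0.756884

x=34.493100 y=0.756884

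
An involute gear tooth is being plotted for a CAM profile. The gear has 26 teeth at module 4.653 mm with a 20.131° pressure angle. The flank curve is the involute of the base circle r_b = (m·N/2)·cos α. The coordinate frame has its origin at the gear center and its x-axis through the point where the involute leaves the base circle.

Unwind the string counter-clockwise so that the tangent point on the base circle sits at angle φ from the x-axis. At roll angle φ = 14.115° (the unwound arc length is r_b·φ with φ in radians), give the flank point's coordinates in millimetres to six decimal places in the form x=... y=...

x=58.490956 y=0.281329

pitch radius r_p = m·N/2 = 4.653·26/2 = 60.489000
base radius r_b = r_p·cos α = 60.489000·cos 20.131° = 56.793617
roll angle φ = 14.115° = 0.24635322 rad
x = r_b·(cos φ + φ·sin φ) = 56.793617·(0.96980820 + 0.24635322·0.24386892) = 58.490956
y = r_b·(sin φ − φ·cos φ) = 56.793617·(0.24386892 − 0.24635322·0.96980820) = 0.281329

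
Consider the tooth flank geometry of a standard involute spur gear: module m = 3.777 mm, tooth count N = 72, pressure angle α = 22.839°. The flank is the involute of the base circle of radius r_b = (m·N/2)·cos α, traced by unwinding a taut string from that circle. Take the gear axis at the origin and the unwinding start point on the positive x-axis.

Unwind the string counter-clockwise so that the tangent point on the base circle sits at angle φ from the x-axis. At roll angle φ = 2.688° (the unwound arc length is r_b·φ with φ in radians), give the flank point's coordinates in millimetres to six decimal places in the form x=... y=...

pitch radius r_p = m·N/2 = 3.777·72/2 = 135.972000
base radius r_b = r_p·cos α = 135.972000·cos 22.839° = 125.311682
roll angle φ = 2.688° = 0.04691445 rad
x = r_b·(cos φ + φ·sin φ) = 125.311682·(0.99889972 + 0.04691445·0.04689724) = 125.449509
y = r_b·(sin φ − φ·cos φ) = 125.311682·(0.04689724 − 0.04691445·0.99889972) = 0.004312

x=125.449509 y=0.004312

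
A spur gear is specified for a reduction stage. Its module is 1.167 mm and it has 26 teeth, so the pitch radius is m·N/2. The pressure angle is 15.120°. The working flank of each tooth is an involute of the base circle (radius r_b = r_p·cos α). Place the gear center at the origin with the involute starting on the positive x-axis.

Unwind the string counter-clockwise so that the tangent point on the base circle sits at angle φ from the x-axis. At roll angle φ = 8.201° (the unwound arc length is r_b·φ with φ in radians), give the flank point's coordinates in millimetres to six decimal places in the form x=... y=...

x=14.795065 y=0.014287

pitch radius r_p = m·N/2 = 1.167·26/2 = 15.171000
base radius r_b = r_p·cos α = 15.171000·cos 15.120° = 14.645805
roll angle φ = 8.201° = 0.14313445 rad
x = r_b·(cos φ + φ·sin φ) = 14.645805·(0.98977374 + 0.14313445·0.14264621) = 14.795065
y = r_b·(sin φ − φ·cos φ) = 14.645805·(0.14264621 − 0.14313445·0.98977374) = 0.014287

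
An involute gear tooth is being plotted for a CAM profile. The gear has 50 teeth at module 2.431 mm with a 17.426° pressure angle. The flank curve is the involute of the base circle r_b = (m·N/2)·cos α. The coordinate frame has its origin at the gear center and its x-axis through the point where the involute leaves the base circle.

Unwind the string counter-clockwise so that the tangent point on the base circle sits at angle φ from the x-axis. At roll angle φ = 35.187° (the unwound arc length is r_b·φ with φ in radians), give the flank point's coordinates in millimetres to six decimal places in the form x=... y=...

pitch radius r_p = m·N/2 = 2.431·50/2 = 60.775000
base radius r_b = r_p·cos α = 60.775000·cos 17.426° = 57.985703
roll angle φ = 35.187° = 0.61412900 rad
x = r_b·(cos φ + φ·sin φ) = 57.985703·(0.81727567 + 0.61412900·0.57624690) = 67.910860
y = r_b·(sin φ − φ·cos φ) = 57.985703·(0.57624690 − 0.61412900·0.81727567) = 4.310321

x=67.910860 y=4.310321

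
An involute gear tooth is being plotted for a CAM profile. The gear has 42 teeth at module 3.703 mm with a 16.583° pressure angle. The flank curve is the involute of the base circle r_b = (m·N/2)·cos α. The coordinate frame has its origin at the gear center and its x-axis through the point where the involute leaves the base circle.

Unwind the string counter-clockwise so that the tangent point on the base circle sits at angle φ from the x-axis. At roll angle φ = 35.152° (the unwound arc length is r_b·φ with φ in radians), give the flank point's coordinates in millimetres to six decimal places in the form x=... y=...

pitch radius r_p = m·N/2 = 3.703·42/2 = 77.763000
base radius r_b = r_p·cos α = 77.763000·cos 16.583° = 74.528627
roll angle φ = 35.152° = 0.61351814 rad
x = r_b·(cos φ + φ·sin φ) = 74.528627·(0.81762752 + 0.61351814·0.57574754) = 87.262520
y = r_b·(sin φ − φ·cos φ) = 74.528627·(0.57574754 − 0.61351814·0.81762752) = 5.523930

x=87.262520 y=5.523930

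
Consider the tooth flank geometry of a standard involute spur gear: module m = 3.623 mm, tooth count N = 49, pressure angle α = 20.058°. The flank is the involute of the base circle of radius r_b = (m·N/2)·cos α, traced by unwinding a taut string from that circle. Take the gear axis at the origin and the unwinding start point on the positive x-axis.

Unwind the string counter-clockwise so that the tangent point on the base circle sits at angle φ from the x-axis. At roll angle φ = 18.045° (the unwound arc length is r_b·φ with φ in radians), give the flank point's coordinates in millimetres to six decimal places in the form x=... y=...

pitch radius r_p = m·N/2 = 3.623·49/2 = 88.763500
base radius r_b = r_p·cos α = 88.763500·cos 20.058° = 83.379631
roll angle φ = 18.045° = 0.31494466 rad
x = r_b·(cos φ + φ·sin φ) = 83.379631·(0.95081352 + 0.31494466·0.30976386) = 87.412870
y = r_b·(sin φ − φ·cos φ) = 83.379631·(0.30976386 − 0.31494466·0.95081352) = 0.859662

x=87.412870 y=0.859662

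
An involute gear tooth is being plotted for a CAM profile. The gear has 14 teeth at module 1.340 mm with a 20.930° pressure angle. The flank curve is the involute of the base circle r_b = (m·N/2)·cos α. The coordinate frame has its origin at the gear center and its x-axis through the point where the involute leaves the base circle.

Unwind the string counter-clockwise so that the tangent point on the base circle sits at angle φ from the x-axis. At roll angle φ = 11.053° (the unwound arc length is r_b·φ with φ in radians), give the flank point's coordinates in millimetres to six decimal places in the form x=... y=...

pitch radius r_p = m·N/2 = 1.340·14/2 = 9.380000
base radius r_b = r_p·cos α = 9.380000·cos 20.930° = 8.761085
roll angle φ = 11.053° = 0.19291124 rad
x = r_b·(cos φ + φ·sin φ) = 8.761085·(0.98145026 + 0.19291124·0.19171694) = 8.922592
y = r_b·(sin φ − φ·cos φ) = 8.761085·(0.19171694 − 0.19291124·0.98145026) = 0.020888

x=8.922592 y=0.020888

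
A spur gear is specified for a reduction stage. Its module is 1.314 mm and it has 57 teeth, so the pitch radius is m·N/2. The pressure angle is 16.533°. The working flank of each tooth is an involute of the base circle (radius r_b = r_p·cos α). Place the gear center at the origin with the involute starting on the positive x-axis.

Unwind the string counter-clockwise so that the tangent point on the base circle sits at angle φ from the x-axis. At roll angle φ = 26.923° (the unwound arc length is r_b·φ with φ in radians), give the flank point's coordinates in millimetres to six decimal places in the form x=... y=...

x=39.648055 y=1.214408

pitch radius r_p = m·N/2 = 1.314·57/2 = 37.449000
base radius r_b = r_p·cos α = 37.449000·cos 16.533° = 35.900708
roll angle φ = 26.923° = 0.46989499 rad
x = r_b·(cos φ + φ·sin φ) = 35.900708·(0.89161584 + 0.46989499·0.45279266) = 39.648055
y = r_b·(sin φ − φ·cos φ) = 35.900708·(0.45279266 − 0.46989499·0.89161584) = 1.214408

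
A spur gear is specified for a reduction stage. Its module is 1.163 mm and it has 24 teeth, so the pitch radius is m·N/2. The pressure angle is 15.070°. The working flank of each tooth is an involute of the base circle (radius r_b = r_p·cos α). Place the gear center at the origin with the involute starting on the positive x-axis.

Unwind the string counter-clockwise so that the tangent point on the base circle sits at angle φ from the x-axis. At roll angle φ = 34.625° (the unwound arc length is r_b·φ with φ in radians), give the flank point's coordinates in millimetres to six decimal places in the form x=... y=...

x=15.716631 y=0.955649

pitch radius r_p = m·N/2 = 1.163·24/2 = 13.956000
base radius r_b = r_p·cos α = 13.956000·cos 15.070° = 13.476038
roll angle φ = 34.625° = 0.60432025 rad
x = r_b·(cos φ + φ·sin φ) = 13.476038·(0.82288852 + 0.60432025·0.56820285) = 15.716631
y = r_b·(sin φ − φ·cos φ) = 13.476038·(0.56820285 − 0.60432025·0.82288852) = 0.955649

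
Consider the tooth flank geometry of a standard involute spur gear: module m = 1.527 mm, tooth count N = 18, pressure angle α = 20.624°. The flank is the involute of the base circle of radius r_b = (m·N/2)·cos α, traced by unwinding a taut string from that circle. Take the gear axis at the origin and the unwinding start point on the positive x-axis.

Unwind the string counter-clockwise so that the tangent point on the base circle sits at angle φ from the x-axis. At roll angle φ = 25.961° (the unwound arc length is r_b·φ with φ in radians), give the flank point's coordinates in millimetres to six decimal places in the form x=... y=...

pitch radius r_p = m·N/2 = 1.527·18/2 = 13.743000
base radius r_b = r_p·cos α = 13.743000·cos 20.624° = 12.862240
roll angle φ = 25.961° = 0.45310493 rad
x = r_b·(cos φ + φ·sin φ) = 12.862240·(0.89909223 + 0.45310493·0.43775926) = 14.115576
y = r_b·(sin φ − φ·cos φ) = 12.862240·(0.43775926 − 0.45310493·0.89909223) = 0.390705

x=14.115576 y=0.390705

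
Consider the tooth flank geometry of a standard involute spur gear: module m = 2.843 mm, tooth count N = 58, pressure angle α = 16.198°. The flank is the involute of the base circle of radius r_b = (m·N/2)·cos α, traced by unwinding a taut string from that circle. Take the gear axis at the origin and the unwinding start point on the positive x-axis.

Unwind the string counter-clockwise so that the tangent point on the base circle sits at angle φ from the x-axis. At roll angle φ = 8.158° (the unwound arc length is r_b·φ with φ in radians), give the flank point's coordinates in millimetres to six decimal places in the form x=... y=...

x=79.972630 y=0.076026

pitch radius r_p = m·N/2 = 2.843·58/2 = 82.447000
base radius r_b = r_p·cos α = 82.447000·cos 16.198° = 79.174136
roll angle φ = 8.158° = 0.14238396 rad
x = r_b·(cos φ + φ·sin φ) = 79.174136·(0.98988052 + 0.14238396·0.14190335) = 79.972630
y = r_b·(sin φ − φ·cos φ) = 79.174136·(0.14190335 − 0.14238396·0.98988052) = 0.076026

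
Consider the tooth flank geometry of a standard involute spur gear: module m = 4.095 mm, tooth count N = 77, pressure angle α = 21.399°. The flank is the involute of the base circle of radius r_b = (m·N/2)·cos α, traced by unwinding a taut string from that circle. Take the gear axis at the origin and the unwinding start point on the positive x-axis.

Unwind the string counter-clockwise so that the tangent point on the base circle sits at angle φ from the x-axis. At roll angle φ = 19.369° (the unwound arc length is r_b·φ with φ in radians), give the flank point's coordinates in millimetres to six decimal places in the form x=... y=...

pitch radius r_p = m·N/2 = 4.095·77/2 = 157.657500
base radius r_b = r_p·cos α = 157.657500·cos 21.399° = 146.788936
roll angle φ = 19.369° = 0.33805282 rad
x = r_b·(cos φ + φ·sin φ) = 146.788936·(0.94340224 + 0.33805282·0.33165075) = 154.938322
y = r_b·(sin φ − φ·cos φ) = 146.788936·(0.33165075 − 0.33805282·0.94340224) = 1.868764

x=154.938322 y=1.868764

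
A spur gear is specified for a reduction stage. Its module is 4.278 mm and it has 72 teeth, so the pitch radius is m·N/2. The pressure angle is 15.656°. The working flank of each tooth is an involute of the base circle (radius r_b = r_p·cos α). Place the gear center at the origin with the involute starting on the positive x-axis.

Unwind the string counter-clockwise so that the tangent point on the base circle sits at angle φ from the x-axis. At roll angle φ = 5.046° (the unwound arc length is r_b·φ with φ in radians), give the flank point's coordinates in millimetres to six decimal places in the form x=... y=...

pitch radius r_p = m·N/2 = 4.278·72/2 = 154.008000
base radius r_b = r_p·cos α = 154.008000·cos 15.656° = 148.294191
roll angle φ = 5.046° = 0.08806931 rad
x = r_b·(cos φ + φ·sin φ) = 148.294191·(0.99612440 + 0.08806931·0.08795551) = 148.868176
y = r_b·(sin φ − φ·cos φ) = 148.294191·(0.08795551 − 0.08806931·0.99612440) = 0.033740

x=148.868176 y=0.033740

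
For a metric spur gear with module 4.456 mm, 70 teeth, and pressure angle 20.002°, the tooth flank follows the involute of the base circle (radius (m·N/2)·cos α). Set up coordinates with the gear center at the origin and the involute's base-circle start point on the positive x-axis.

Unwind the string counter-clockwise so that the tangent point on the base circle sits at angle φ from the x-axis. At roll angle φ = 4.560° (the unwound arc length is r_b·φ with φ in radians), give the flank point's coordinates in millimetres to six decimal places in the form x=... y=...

pitch radius r_p = m·N/2 = 4.456·70/2 = 155.960000
base radius r_b = r_p·cos α = 155.960000·cos 20.002° = 146.552599
roll angle φ = 4.560° = 0.07958701 rad
x = r_b·(cos φ + φ·sin φ) = 146.552599·(0.99683462 + 0.07958701·0.07950302) = 147.016003
y = r_b·(sin φ − φ·cos φ) = 146.552599·(0.07950302 − 0.07958701·0.99683462) = 0.024611

x=147.016003 y=0.024611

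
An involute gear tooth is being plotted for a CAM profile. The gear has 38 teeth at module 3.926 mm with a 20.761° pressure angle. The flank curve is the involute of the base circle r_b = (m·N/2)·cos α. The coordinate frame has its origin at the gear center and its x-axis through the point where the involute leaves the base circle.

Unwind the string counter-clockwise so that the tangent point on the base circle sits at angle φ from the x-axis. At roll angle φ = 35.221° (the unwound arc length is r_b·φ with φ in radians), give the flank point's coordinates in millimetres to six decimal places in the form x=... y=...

pitch radius r_p = m·N/2 = 3.926·38/2 = 74.594000
base radius r_b = r_p·cos α = 74.594000·cos 20.761° = 69.750401
roll angle φ = 35.221° = 0.61472242 rad
x = r_b·(cos φ + φ·sin φ) = 69.750401·(0.81693357 + 0.61472242·0.57673178) = 81.710050
y = r_b·(sin φ − φ·cos φ) = 69.750401·(0.57673178 − 0.61472242·0.81693357) = 5.199502

x=81.710050 y=5.199502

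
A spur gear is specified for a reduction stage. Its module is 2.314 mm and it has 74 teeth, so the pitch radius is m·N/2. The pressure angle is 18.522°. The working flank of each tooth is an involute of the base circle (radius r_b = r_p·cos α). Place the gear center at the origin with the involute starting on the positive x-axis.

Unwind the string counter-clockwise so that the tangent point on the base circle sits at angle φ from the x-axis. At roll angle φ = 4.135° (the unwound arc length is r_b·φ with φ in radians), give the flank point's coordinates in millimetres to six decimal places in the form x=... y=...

pitch radius r_p = m·N/2 = 2.314·74/2 = 85.618000
base radius r_b = r_p·cos α = 85.618000·cos 18.522° = 81.183137
roll angle φ = 4.135° = 0.07216936 rad
x = r_b·(cos φ + φ·sin φ) = 81.183137·(0.99739692 + 0.07216936·0.07210673) = 81.394280
y = r_b·(sin φ − φ·cos φ) = 81.183137·(0.07210673 − 0.07216936·0.99739692) = 0.010167

x=81.394280 y=0.010167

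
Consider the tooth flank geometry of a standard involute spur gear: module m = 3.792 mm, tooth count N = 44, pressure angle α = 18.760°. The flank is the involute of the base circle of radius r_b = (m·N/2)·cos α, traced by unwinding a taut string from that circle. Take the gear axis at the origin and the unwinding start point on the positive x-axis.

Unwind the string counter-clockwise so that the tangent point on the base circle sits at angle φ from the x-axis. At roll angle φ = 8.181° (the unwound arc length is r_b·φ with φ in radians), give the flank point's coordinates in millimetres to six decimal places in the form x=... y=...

pitch radius r_p = m·N/2 = 3.792·44/2 = 83.424000
base radius r_b = r_p·cos α = 83.424000·cos 18.760° = 78.992018
roll angle φ = 8.181° = 0.14278539 rad
x = r_b·(cos φ + φ·sin φ) = 78.992018·(0.98982347 + 0.14278539·0.14230070) = 79.793150
y = r_b·(sin φ − φ·cos φ) = 78.992018·(0.14230070 − 0.14278539·0.98982347) = 0.076494

x=79.793150 y=0.076494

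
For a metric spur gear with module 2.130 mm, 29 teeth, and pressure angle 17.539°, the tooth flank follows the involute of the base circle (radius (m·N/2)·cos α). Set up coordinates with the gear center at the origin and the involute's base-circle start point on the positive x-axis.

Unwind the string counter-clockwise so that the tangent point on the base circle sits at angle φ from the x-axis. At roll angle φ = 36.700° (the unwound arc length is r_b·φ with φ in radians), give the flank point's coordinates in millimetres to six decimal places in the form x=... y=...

pitch radius r_p = m·N/2 = 2.130·29/2 = 30.885000
base radius r_b = r_p·cos α = 30.885000·cos 17.539° = 29.449220
roll angle φ = 36.700° = 0.64053584 rad
x = r_b·(cos φ + φ·sin φ) = 29.449220·(0.80177564 + 0.64053584·0.59762515) = 34.884838
y = r_b·(sin φ − φ·cos φ) = 29.449220·(0.59762515 − 0.64053584·0.80177564) = 2.475475

x=34.884838 y=2.475475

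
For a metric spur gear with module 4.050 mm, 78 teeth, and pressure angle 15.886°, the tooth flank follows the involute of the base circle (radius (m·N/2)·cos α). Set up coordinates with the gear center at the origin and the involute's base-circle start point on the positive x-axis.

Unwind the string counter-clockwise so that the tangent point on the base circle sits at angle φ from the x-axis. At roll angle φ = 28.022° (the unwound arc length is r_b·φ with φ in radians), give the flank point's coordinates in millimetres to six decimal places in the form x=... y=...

pitch radius r_p = m·N/2 = 4.050·78/2 = 157.950000
base radius r_b = r_p·cos α = 157.950000·cos 15.886° = 151.917609
roll angle φ = 28.022° = 0.48907616 rad
x = r_b·(cos φ + φ·sin φ) = 151.917609·(0.88276726 + 0.48907616·0.46981056) = 169.014478
y = r_b·(sin φ − φ·cos φ) = 151.917609·(0.46981056 − 0.48907616·0.88276726) = 5.783523

x=169.014478 y=5.783523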